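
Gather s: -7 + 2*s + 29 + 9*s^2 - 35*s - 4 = 9*s^2 - 33*s + 18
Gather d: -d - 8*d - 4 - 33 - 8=-9*d - 45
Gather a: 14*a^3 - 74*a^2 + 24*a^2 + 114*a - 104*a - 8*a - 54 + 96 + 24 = 14*a^3 - 50*a^2 + 2*a + 66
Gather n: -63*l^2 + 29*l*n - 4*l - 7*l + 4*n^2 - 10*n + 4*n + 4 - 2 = -63*l^2 - 11*l + 4*n^2 + n*(29*l - 6) + 2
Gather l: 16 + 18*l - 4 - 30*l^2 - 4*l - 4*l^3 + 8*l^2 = -4*l^3 - 22*l^2 + 14*l + 12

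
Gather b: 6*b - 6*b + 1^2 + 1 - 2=0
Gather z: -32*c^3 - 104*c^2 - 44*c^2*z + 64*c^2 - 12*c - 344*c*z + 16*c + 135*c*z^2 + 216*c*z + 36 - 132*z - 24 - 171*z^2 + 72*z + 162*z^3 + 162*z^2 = -32*c^3 - 40*c^2 + 4*c + 162*z^3 + z^2*(135*c - 9) + z*(-44*c^2 - 128*c - 60) + 12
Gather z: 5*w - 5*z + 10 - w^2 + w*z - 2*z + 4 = -w^2 + 5*w + z*(w - 7) + 14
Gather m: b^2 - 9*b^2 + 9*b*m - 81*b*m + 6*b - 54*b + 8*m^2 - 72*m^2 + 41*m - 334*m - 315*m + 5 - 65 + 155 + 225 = -8*b^2 - 48*b - 64*m^2 + m*(-72*b - 608) + 320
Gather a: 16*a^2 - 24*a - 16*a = 16*a^2 - 40*a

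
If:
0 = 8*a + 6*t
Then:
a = -3*t/4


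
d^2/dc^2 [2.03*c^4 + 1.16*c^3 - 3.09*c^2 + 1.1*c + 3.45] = 24.36*c^2 + 6.96*c - 6.18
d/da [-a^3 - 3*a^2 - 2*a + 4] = -3*a^2 - 6*a - 2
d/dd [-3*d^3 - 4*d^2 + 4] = d*(-9*d - 8)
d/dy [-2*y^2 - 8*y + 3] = -4*y - 8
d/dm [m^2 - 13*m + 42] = 2*m - 13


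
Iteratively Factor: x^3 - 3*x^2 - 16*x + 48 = (x + 4)*(x^2 - 7*x + 12) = (x - 4)*(x + 4)*(x - 3)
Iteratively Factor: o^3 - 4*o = (o + 2)*(o^2 - 2*o) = o*(o + 2)*(o - 2)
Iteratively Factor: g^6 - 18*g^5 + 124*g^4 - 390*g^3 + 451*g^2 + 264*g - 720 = (g - 3)*(g^5 - 15*g^4 + 79*g^3 - 153*g^2 - 8*g + 240) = (g - 3)^2*(g^4 - 12*g^3 + 43*g^2 - 24*g - 80) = (g - 5)*(g - 3)^2*(g^3 - 7*g^2 + 8*g + 16) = (g - 5)*(g - 4)*(g - 3)^2*(g^2 - 3*g - 4) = (g - 5)*(g - 4)^2*(g - 3)^2*(g + 1)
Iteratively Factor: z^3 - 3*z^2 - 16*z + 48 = (z + 4)*(z^2 - 7*z + 12) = (z - 4)*(z + 4)*(z - 3)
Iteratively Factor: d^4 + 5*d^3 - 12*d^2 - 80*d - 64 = (d - 4)*(d^3 + 9*d^2 + 24*d + 16) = (d - 4)*(d + 4)*(d^2 + 5*d + 4) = (d - 4)*(d + 1)*(d + 4)*(d + 4)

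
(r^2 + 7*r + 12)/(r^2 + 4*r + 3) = (r + 4)/(r + 1)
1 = 1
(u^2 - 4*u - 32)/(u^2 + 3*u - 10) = (u^2 - 4*u - 32)/(u^2 + 3*u - 10)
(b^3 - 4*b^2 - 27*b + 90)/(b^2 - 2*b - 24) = (b^2 + 2*b - 15)/(b + 4)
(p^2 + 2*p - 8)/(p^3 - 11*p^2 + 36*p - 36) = (p + 4)/(p^2 - 9*p + 18)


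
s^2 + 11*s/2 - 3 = (s - 1/2)*(s + 6)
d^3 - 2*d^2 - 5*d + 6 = (d - 3)*(d - 1)*(d + 2)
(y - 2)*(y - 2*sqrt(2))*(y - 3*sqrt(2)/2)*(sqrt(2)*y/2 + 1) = sqrt(2)*y^4/2 - 5*y^3/2 - sqrt(2)*y^3 - sqrt(2)*y^2/2 + 5*y^2 + sqrt(2)*y + 6*y - 12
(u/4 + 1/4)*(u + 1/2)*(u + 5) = u^3/4 + 13*u^2/8 + 2*u + 5/8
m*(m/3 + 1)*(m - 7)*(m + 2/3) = m^4/3 - 10*m^3/9 - 71*m^2/9 - 14*m/3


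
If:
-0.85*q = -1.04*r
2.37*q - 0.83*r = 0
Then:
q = 0.00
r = 0.00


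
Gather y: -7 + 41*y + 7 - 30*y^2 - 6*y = -30*y^2 + 35*y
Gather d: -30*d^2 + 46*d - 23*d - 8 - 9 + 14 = -30*d^2 + 23*d - 3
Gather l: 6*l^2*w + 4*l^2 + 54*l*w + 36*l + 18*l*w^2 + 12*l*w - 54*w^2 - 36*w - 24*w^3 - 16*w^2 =l^2*(6*w + 4) + l*(18*w^2 + 66*w + 36) - 24*w^3 - 70*w^2 - 36*w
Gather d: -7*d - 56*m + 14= -7*d - 56*m + 14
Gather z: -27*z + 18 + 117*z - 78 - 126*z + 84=24 - 36*z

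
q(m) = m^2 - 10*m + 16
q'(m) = 2*m - 10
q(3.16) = -5.61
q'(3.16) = -3.68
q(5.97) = -8.06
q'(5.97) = 1.94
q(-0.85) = 25.22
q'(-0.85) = -11.70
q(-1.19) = 29.32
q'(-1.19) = -12.38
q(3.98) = -7.96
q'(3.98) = -2.04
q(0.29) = 13.18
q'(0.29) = -9.42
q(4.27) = -8.47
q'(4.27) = -1.46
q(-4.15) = 74.72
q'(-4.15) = -18.30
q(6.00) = -8.00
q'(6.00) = 2.00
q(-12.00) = 280.00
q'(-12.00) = -34.00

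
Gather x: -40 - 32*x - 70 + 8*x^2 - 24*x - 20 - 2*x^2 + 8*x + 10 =6*x^2 - 48*x - 120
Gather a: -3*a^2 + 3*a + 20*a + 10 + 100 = -3*a^2 + 23*a + 110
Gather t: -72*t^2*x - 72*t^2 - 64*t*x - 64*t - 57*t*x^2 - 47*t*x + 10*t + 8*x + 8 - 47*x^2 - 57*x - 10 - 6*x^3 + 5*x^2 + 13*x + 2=t^2*(-72*x - 72) + t*(-57*x^2 - 111*x - 54) - 6*x^3 - 42*x^2 - 36*x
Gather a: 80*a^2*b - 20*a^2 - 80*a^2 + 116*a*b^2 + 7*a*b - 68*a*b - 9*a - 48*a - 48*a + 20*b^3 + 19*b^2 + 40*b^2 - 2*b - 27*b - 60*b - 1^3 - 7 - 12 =a^2*(80*b - 100) + a*(116*b^2 - 61*b - 105) + 20*b^3 + 59*b^2 - 89*b - 20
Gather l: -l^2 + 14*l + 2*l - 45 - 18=-l^2 + 16*l - 63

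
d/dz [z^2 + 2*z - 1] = 2*z + 2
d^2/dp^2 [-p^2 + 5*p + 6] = -2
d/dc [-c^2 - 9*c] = -2*c - 9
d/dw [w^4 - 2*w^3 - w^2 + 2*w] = 4*w^3 - 6*w^2 - 2*w + 2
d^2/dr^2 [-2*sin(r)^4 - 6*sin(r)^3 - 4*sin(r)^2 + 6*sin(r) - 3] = 32*sin(r)^4 + 54*sin(r)^3 - 8*sin(r)^2 - 42*sin(r) - 8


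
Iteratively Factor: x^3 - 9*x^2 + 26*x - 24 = (x - 3)*(x^2 - 6*x + 8) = (x - 3)*(x - 2)*(x - 4)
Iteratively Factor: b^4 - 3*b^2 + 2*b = (b + 2)*(b^3 - 2*b^2 + b) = b*(b + 2)*(b^2 - 2*b + 1) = b*(b - 1)*(b + 2)*(b - 1)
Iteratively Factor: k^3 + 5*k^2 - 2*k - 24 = (k + 4)*(k^2 + k - 6) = (k - 2)*(k + 4)*(k + 3)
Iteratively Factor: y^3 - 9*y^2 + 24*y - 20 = (y - 2)*(y^2 - 7*y + 10) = (y - 5)*(y - 2)*(y - 2)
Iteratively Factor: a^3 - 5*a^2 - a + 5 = (a - 5)*(a^2 - 1) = (a - 5)*(a - 1)*(a + 1)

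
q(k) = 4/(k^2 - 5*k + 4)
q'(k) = 4*(5 - 2*k)/(k^2 - 5*k + 4)^2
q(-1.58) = 0.28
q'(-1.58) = 0.16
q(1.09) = -15.27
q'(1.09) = 164.45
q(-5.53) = 0.06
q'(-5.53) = 0.02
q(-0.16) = 0.83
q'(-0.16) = 0.91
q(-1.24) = 0.34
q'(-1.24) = 0.22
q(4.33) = 3.64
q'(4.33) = -12.12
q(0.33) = 1.63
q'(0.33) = 2.87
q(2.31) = -1.81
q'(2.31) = 0.31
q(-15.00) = 0.01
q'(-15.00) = 0.00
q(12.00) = 0.05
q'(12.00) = -0.00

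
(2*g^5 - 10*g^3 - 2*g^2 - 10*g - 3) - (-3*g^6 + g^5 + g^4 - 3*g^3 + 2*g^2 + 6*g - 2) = 3*g^6 + g^5 - g^4 - 7*g^3 - 4*g^2 - 16*g - 1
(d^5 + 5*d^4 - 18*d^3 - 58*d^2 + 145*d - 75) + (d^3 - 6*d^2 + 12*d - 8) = d^5 + 5*d^4 - 17*d^3 - 64*d^2 + 157*d - 83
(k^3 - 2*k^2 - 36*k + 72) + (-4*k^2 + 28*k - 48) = k^3 - 6*k^2 - 8*k + 24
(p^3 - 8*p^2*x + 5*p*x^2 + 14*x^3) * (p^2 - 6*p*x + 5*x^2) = p^5 - 14*p^4*x + 58*p^3*x^2 - 56*p^2*x^3 - 59*p*x^4 + 70*x^5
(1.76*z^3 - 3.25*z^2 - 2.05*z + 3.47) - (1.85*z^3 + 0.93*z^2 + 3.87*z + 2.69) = -0.0900000000000001*z^3 - 4.18*z^2 - 5.92*z + 0.78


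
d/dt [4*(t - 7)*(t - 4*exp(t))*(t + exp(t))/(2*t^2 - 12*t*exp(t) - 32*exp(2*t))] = 2*(2*(t - 7)*(t - 4*exp(t))*(t + exp(t))*(3*t*exp(t) - t + 16*exp(2*t) + 3*exp(t)) + (-t^2 + 6*t*exp(t) + 16*exp(2*t))*(-(t - 7)*(t - 4*exp(t))*(exp(t) + 1) + (t - 7)*(t + exp(t))*(4*exp(t) - 1) - (t - 4*exp(t))*(t + exp(t))))/(-t^2 + 6*t*exp(t) + 16*exp(2*t))^2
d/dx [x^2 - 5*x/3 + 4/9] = 2*x - 5/3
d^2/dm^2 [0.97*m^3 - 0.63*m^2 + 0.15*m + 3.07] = 5.82*m - 1.26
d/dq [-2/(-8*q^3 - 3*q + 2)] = 6*(-8*q^2 - 1)/(8*q^3 + 3*q - 2)^2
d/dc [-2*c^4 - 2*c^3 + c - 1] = -8*c^3 - 6*c^2 + 1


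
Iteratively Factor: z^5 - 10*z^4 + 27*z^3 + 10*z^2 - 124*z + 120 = (z + 2)*(z^4 - 12*z^3 + 51*z^2 - 92*z + 60) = (z - 3)*(z + 2)*(z^3 - 9*z^2 + 24*z - 20) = (z - 5)*(z - 3)*(z + 2)*(z^2 - 4*z + 4) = (z - 5)*(z - 3)*(z - 2)*(z + 2)*(z - 2)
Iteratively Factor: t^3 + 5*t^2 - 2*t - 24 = (t + 4)*(t^2 + t - 6) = (t + 3)*(t + 4)*(t - 2)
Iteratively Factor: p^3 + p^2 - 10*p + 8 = (p + 4)*(p^2 - 3*p + 2) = (p - 2)*(p + 4)*(p - 1)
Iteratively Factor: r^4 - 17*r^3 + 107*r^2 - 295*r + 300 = (r - 5)*(r^3 - 12*r^2 + 47*r - 60) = (r - 5)*(r - 4)*(r^2 - 8*r + 15) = (r - 5)*(r - 4)*(r - 3)*(r - 5)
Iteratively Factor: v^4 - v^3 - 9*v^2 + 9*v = (v)*(v^3 - v^2 - 9*v + 9) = v*(v - 3)*(v^2 + 2*v - 3) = v*(v - 3)*(v + 3)*(v - 1)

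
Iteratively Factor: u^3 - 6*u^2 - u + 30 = (u + 2)*(u^2 - 8*u + 15) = (u - 3)*(u + 2)*(u - 5)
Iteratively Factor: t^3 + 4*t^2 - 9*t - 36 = (t + 3)*(t^2 + t - 12) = (t + 3)*(t + 4)*(t - 3)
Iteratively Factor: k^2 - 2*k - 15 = (k - 5)*(k + 3)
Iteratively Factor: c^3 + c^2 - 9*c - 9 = (c + 1)*(c^2 - 9) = (c + 1)*(c + 3)*(c - 3)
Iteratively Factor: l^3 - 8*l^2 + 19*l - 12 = (l - 4)*(l^2 - 4*l + 3) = (l - 4)*(l - 3)*(l - 1)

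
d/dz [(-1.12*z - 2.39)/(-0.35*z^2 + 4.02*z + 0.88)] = (-0.392*z^2 - 1.673*z + 8.6222)/(0.1225*z^4 - 2.814*z^3 + 15.5444*z^2 + 7.0752*z + 0.7744)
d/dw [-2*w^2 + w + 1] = 1 - 4*w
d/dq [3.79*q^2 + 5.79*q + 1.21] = 7.58*q + 5.79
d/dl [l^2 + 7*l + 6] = 2*l + 7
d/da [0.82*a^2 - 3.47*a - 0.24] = 1.64*a - 3.47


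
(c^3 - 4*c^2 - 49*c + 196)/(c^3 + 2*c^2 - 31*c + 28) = (c - 7)/(c - 1)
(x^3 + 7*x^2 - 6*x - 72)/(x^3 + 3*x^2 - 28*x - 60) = (x^2 + x - 12)/(x^2 - 3*x - 10)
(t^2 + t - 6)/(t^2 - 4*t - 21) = (t - 2)/(t - 7)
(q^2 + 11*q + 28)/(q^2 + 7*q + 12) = (q + 7)/(q + 3)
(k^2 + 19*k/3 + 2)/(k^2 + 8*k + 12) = (k + 1/3)/(k + 2)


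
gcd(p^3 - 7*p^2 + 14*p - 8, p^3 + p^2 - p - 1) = p - 1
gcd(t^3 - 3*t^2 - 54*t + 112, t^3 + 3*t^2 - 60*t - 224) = t^2 - t - 56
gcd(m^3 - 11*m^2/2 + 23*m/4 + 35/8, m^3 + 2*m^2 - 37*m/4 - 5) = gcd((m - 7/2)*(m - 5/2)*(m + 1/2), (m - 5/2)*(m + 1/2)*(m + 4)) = m^2 - 2*m - 5/4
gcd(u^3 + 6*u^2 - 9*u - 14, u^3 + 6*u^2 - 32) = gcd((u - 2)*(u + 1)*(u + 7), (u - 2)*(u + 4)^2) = u - 2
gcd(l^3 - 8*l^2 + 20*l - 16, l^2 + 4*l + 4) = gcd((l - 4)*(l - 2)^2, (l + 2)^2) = 1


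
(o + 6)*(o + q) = o^2 + o*q + 6*o + 6*q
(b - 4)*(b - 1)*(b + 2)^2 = b^4 - b^3 - 12*b^2 - 4*b + 16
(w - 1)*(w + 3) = w^2 + 2*w - 3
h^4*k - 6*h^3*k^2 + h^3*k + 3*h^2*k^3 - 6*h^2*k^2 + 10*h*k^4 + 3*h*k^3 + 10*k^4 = (h - 5*k)*(h - 2*k)*(h + k)*(h*k + k)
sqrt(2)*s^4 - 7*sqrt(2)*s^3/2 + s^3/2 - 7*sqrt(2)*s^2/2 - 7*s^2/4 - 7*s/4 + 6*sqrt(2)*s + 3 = (s - 4)*(s - 1)*(s + 3/2)*(sqrt(2)*s + 1/2)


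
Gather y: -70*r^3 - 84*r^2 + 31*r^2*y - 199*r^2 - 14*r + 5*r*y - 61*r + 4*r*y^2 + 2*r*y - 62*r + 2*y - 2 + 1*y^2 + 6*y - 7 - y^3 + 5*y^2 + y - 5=-70*r^3 - 283*r^2 - 137*r - y^3 + y^2*(4*r + 6) + y*(31*r^2 + 7*r + 9) - 14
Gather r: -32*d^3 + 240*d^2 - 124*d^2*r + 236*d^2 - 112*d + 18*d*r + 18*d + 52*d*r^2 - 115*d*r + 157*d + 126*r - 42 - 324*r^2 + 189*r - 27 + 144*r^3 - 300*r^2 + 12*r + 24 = -32*d^3 + 476*d^2 + 63*d + 144*r^3 + r^2*(52*d - 624) + r*(-124*d^2 - 97*d + 327) - 45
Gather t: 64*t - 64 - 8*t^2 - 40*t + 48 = -8*t^2 + 24*t - 16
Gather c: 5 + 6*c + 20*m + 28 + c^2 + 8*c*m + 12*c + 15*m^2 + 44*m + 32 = c^2 + c*(8*m + 18) + 15*m^2 + 64*m + 65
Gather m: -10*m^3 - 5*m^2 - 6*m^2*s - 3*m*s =-10*m^3 + m^2*(-6*s - 5) - 3*m*s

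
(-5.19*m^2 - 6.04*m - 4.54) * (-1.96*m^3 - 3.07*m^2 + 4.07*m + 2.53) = 10.1724*m^5 + 27.7717*m^4 + 6.3179*m^3 - 23.7757*m^2 - 33.759*m - 11.4862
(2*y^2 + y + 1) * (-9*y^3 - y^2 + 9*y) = -18*y^5 - 11*y^4 + 8*y^3 + 8*y^2 + 9*y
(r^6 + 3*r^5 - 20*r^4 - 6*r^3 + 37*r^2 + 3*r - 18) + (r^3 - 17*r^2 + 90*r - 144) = r^6 + 3*r^5 - 20*r^4 - 5*r^3 + 20*r^2 + 93*r - 162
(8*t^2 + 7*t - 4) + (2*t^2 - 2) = 10*t^2 + 7*t - 6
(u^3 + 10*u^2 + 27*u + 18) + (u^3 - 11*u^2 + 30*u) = 2*u^3 - u^2 + 57*u + 18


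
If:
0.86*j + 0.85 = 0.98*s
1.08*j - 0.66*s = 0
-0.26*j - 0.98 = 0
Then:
No Solution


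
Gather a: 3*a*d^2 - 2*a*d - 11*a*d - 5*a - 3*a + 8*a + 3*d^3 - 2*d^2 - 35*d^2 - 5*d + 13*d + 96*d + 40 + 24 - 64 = a*(3*d^2 - 13*d) + 3*d^3 - 37*d^2 + 104*d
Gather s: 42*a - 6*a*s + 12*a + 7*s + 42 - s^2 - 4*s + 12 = 54*a - s^2 + s*(3 - 6*a) + 54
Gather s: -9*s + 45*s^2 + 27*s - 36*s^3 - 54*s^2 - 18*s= -36*s^3 - 9*s^2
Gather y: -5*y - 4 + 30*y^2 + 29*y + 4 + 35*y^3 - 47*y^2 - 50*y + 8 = 35*y^3 - 17*y^2 - 26*y + 8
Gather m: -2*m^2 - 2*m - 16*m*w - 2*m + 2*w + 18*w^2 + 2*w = -2*m^2 + m*(-16*w - 4) + 18*w^2 + 4*w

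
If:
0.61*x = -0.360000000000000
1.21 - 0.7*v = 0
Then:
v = 1.73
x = -0.59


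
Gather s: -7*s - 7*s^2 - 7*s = -7*s^2 - 14*s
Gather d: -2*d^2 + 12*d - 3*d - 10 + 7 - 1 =-2*d^2 + 9*d - 4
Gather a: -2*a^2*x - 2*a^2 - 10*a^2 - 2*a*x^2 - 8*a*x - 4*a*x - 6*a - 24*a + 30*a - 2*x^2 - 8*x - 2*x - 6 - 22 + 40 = a^2*(-2*x - 12) + a*(-2*x^2 - 12*x) - 2*x^2 - 10*x + 12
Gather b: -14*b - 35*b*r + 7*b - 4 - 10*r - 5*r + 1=b*(-35*r - 7) - 15*r - 3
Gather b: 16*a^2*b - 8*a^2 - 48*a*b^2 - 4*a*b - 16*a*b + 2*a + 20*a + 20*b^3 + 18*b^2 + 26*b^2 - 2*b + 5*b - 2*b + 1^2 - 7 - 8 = -8*a^2 + 22*a + 20*b^3 + b^2*(44 - 48*a) + b*(16*a^2 - 20*a + 1) - 14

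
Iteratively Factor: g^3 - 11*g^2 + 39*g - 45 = (g - 3)*(g^2 - 8*g + 15) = (g - 5)*(g - 3)*(g - 3)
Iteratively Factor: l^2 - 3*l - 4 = (l + 1)*(l - 4)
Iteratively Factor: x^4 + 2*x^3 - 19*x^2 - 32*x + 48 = (x - 1)*(x^3 + 3*x^2 - 16*x - 48) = (x - 1)*(x + 4)*(x^2 - x - 12) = (x - 1)*(x + 3)*(x + 4)*(x - 4)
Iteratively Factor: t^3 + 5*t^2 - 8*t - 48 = (t - 3)*(t^2 + 8*t + 16) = (t - 3)*(t + 4)*(t + 4)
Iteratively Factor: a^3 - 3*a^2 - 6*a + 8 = (a - 4)*(a^2 + a - 2) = (a - 4)*(a - 1)*(a + 2)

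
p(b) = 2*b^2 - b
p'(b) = 4*b - 1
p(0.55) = 0.06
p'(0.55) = 1.20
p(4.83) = 41.83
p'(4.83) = 18.32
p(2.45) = 9.56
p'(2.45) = 8.80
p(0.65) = 0.20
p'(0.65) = 1.60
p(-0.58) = 1.25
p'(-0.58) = -3.32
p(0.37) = -0.10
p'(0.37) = 0.48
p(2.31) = 8.36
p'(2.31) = 8.24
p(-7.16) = 109.69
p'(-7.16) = -29.64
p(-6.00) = 78.00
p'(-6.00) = -25.00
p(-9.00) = 171.00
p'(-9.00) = -37.00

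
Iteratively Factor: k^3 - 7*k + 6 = (k + 3)*(k^2 - 3*k + 2) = (k - 1)*(k + 3)*(k - 2)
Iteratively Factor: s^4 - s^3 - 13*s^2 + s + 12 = (s + 3)*(s^3 - 4*s^2 - s + 4) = (s - 4)*(s + 3)*(s^2 - 1) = (s - 4)*(s - 1)*(s + 3)*(s + 1)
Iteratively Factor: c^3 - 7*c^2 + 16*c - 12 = (c - 3)*(c^2 - 4*c + 4) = (c - 3)*(c - 2)*(c - 2)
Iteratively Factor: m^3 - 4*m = (m)*(m^2 - 4) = m*(m - 2)*(m + 2)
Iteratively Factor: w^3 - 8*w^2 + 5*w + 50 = (w - 5)*(w^2 - 3*w - 10) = (w - 5)*(w + 2)*(w - 5)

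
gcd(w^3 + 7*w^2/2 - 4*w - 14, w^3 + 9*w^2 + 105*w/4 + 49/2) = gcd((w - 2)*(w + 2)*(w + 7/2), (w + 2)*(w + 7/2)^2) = w^2 + 11*w/2 + 7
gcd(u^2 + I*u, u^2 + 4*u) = u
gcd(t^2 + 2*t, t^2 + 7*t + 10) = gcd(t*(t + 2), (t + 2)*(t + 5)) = t + 2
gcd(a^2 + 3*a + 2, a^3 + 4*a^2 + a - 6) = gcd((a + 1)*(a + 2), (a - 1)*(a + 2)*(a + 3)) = a + 2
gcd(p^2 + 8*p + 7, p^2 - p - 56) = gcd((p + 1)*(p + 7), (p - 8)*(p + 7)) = p + 7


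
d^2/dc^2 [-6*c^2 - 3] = -12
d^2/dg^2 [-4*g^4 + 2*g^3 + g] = 12*g*(1 - 4*g)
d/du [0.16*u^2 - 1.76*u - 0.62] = 0.32*u - 1.76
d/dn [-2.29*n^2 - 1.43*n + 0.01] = -4.58*n - 1.43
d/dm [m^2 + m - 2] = 2*m + 1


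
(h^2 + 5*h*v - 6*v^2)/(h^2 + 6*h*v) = (h - v)/h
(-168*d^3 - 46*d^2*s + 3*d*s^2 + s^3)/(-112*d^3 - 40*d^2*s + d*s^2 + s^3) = (6*d + s)/(4*d + s)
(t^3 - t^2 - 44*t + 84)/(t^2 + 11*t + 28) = (t^2 - 8*t + 12)/(t + 4)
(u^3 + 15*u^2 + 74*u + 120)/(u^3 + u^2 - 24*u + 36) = (u^2 + 9*u + 20)/(u^2 - 5*u + 6)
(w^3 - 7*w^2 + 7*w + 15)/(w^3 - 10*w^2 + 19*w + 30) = (w - 3)/(w - 6)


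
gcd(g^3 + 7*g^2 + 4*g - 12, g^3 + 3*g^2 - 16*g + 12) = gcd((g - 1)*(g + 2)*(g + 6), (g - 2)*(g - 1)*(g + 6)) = g^2 + 5*g - 6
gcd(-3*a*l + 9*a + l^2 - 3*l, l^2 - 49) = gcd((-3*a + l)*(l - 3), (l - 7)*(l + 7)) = 1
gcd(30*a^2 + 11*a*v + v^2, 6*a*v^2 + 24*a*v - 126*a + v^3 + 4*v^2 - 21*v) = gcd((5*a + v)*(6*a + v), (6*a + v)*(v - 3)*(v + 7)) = 6*a + v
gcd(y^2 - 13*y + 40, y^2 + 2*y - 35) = y - 5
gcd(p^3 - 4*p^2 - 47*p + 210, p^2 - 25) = p - 5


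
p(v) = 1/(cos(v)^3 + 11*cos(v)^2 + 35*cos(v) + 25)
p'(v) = (3*sin(v)*cos(v)^2 + 22*sin(v)*cos(v) + 35*sin(v))/(cos(v)^3 + 11*cos(v)^2 + 35*cos(v) + 25)^2 = (3*cos(v) + 7)*sin(v)/((cos(v) + 1)^2*(cos(v) + 5)^3)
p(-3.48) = 1.07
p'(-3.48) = 6.45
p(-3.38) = 2.18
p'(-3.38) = 18.45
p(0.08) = 0.01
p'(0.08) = 0.00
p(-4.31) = 0.08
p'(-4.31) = 0.15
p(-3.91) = 0.19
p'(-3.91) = 0.54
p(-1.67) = 0.05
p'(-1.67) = -0.07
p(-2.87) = 1.67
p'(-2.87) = -12.48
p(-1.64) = 0.04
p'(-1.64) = -0.07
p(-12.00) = 0.02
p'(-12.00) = 0.01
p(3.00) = 6.21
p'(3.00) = 88.07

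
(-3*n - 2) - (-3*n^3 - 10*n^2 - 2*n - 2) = 3*n^3 + 10*n^2 - n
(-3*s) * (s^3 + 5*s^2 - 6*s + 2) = -3*s^4 - 15*s^3 + 18*s^2 - 6*s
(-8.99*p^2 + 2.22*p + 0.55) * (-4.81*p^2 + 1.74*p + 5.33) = 43.2419*p^4 - 26.3208*p^3 - 46.6994*p^2 + 12.7896*p + 2.9315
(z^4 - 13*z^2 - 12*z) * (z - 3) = z^5 - 3*z^4 - 13*z^3 + 27*z^2 + 36*z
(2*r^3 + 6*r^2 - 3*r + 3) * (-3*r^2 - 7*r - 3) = -6*r^5 - 32*r^4 - 39*r^3 - 6*r^2 - 12*r - 9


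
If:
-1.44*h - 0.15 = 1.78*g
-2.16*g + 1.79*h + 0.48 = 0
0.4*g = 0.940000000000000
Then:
No Solution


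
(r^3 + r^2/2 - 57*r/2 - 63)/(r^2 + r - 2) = (r^3 + r^2/2 - 57*r/2 - 63)/(r^2 + r - 2)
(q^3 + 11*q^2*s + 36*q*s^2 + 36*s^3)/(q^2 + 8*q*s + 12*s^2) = q + 3*s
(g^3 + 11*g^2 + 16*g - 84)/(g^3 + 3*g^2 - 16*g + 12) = (g + 7)/(g - 1)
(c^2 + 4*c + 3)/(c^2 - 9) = (c + 1)/(c - 3)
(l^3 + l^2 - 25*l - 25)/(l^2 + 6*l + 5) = l - 5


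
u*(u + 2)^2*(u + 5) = u^4 + 9*u^3 + 24*u^2 + 20*u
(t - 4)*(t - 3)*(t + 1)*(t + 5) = t^4 - t^3 - 25*t^2 + 37*t + 60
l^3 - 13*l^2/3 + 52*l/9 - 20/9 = (l - 2)*(l - 5/3)*(l - 2/3)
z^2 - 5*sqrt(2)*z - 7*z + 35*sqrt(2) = (z - 7)*(z - 5*sqrt(2))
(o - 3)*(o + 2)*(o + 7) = o^3 + 6*o^2 - 13*o - 42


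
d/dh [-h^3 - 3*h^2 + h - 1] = -3*h^2 - 6*h + 1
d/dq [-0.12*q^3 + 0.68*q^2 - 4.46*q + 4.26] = -0.36*q^2 + 1.36*q - 4.46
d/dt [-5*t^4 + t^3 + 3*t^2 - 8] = t*(-20*t^2 + 3*t + 6)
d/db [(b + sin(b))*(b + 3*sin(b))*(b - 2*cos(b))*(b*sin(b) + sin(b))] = (b + 1)*(b + sin(b))*(b + 3*sin(b))*(2*sin(b) + 1)*sin(b) + (b + 1)*(b + sin(b))*(b - 2*cos(b))*(3*cos(b) + 1)*sin(b) + (b + 1)*(b + 3*sin(b))*(b - 2*cos(b))*(cos(b) + 1)*sin(b) + (b + sin(b))*(b + 3*sin(b))*(b - 2*cos(b))*(b*cos(b) + sqrt(2)*sin(b + pi/4))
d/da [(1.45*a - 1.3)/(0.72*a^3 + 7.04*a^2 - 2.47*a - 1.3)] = (-2.088*a^3 - 7.4*a^2 + 18.304*a - 5.096)/(0.5184*a^6 + 10.1376*a^5 + 46.0048*a^4 - 36.6496*a^3 - 12.2031*a^2 + 6.422*a + 1.69)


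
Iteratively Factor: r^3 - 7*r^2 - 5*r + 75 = (r - 5)*(r^2 - 2*r - 15) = (r - 5)*(r + 3)*(r - 5)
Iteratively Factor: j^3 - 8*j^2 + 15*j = (j - 3)*(j^2 - 5*j) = j*(j - 3)*(j - 5)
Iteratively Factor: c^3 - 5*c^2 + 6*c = (c)*(c^2 - 5*c + 6) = c*(c - 2)*(c - 3)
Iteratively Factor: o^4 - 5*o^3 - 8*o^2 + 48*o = (o - 4)*(o^3 - o^2 - 12*o) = o*(o - 4)*(o^2 - o - 12) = o*(o - 4)*(o + 3)*(o - 4)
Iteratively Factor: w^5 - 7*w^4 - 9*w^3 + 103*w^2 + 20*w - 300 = (w + 2)*(w^4 - 9*w^3 + 9*w^2 + 85*w - 150) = (w - 5)*(w + 2)*(w^3 - 4*w^2 - 11*w + 30) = (w - 5)^2*(w + 2)*(w^2 + w - 6) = (w - 5)^2*(w + 2)*(w + 3)*(w - 2)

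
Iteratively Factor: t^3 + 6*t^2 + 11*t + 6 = (t + 3)*(t^2 + 3*t + 2) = (t + 2)*(t + 3)*(t + 1)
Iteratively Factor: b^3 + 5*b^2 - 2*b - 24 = (b + 3)*(b^2 + 2*b - 8) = (b - 2)*(b + 3)*(b + 4)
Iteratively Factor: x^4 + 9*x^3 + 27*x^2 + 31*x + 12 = (x + 4)*(x^3 + 5*x^2 + 7*x + 3) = (x + 1)*(x + 4)*(x^2 + 4*x + 3) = (x + 1)*(x + 3)*(x + 4)*(x + 1)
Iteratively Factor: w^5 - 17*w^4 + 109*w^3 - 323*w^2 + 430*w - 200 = (w - 1)*(w^4 - 16*w^3 + 93*w^2 - 230*w + 200) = (w - 5)*(w - 1)*(w^3 - 11*w^2 + 38*w - 40) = (w - 5)^2*(w - 1)*(w^2 - 6*w + 8) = (w - 5)^2*(w - 2)*(w - 1)*(w - 4)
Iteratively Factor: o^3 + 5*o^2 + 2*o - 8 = (o - 1)*(o^2 + 6*o + 8) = (o - 1)*(o + 4)*(o + 2)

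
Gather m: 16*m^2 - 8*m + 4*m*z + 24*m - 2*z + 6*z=16*m^2 + m*(4*z + 16) + 4*z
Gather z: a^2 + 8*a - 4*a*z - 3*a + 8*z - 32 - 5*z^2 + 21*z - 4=a^2 + 5*a - 5*z^2 + z*(29 - 4*a) - 36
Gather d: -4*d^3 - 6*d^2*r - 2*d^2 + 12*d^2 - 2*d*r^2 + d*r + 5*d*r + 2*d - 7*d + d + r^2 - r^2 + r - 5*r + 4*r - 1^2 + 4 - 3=-4*d^3 + d^2*(10 - 6*r) + d*(-2*r^2 + 6*r - 4)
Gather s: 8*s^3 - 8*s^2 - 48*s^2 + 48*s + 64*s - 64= 8*s^3 - 56*s^2 + 112*s - 64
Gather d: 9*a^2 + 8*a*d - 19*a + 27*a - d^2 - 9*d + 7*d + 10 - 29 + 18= 9*a^2 + 8*a - d^2 + d*(8*a - 2) - 1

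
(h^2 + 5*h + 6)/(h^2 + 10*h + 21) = (h + 2)/(h + 7)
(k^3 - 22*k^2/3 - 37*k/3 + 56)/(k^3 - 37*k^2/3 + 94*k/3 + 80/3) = (3*k^2 + 2*k - 21)/(3*k^2 - 13*k - 10)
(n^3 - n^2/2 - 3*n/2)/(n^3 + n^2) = (n - 3/2)/n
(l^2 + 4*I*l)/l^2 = (l + 4*I)/l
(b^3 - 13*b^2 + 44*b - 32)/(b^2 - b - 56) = (b^2 - 5*b + 4)/(b + 7)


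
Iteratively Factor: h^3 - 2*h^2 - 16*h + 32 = (h - 2)*(h^2 - 16) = (h - 2)*(h + 4)*(h - 4)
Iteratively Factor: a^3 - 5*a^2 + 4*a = (a - 4)*(a^2 - a) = (a - 4)*(a - 1)*(a)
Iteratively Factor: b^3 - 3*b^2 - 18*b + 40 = (b + 4)*(b^2 - 7*b + 10) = (b - 2)*(b + 4)*(b - 5)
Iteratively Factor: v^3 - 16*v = (v - 4)*(v^2 + 4*v) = v*(v - 4)*(v + 4)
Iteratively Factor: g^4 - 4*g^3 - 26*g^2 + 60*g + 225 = (g - 5)*(g^3 + g^2 - 21*g - 45) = (g - 5)*(g + 3)*(g^2 - 2*g - 15) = (g - 5)*(g + 3)^2*(g - 5)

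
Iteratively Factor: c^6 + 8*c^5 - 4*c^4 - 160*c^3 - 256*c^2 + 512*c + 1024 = (c - 4)*(c^5 + 12*c^4 + 44*c^3 + 16*c^2 - 192*c - 256) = (c - 4)*(c - 2)*(c^4 + 14*c^3 + 72*c^2 + 160*c + 128) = (c - 4)*(c - 2)*(c + 4)*(c^3 + 10*c^2 + 32*c + 32) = (c - 4)*(c - 2)*(c + 2)*(c + 4)*(c^2 + 8*c + 16) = (c - 4)*(c - 2)*(c + 2)*(c + 4)^2*(c + 4)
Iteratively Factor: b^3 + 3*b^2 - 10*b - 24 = (b - 3)*(b^2 + 6*b + 8) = (b - 3)*(b + 4)*(b + 2)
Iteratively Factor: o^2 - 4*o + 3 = (o - 3)*(o - 1)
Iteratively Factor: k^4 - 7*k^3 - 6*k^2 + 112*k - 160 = (k - 4)*(k^3 - 3*k^2 - 18*k + 40) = (k - 4)*(k + 4)*(k^2 - 7*k + 10) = (k - 4)*(k - 2)*(k + 4)*(k - 5)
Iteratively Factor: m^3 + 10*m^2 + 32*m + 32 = (m + 4)*(m^2 + 6*m + 8) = (m + 2)*(m + 4)*(m + 4)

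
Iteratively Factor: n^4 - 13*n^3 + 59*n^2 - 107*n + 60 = (n - 4)*(n^3 - 9*n^2 + 23*n - 15) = (n - 4)*(n - 1)*(n^2 - 8*n + 15) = (n - 4)*(n - 3)*(n - 1)*(n - 5)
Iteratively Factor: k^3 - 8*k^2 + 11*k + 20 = (k - 4)*(k^2 - 4*k - 5) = (k - 4)*(k + 1)*(k - 5)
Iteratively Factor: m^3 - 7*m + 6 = (m - 1)*(m^2 + m - 6) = (m - 2)*(m - 1)*(m + 3)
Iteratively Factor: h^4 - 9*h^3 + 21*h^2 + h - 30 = (h - 5)*(h^3 - 4*h^2 + h + 6) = (h - 5)*(h - 3)*(h^2 - h - 2) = (h - 5)*(h - 3)*(h + 1)*(h - 2)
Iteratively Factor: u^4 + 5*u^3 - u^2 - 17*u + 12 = (u - 1)*(u^3 + 6*u^2 + 5*u - 12) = (u - 1)^2*(u^2 + 7*u + 12) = (u - 1)^2*(u + 3)*(u + 4)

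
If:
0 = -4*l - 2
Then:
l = -1/2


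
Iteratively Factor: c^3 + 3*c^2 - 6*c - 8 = (c + 1)*(c^2 + 2*c - 8) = (c + 1)*(c + 4)*(c - 2)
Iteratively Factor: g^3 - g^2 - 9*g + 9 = (g - 1)*(g^2 - 9) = (g - 3)*(g - 1)*(g + 3)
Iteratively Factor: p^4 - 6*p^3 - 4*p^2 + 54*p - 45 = (p - 5)*(p^3 - p^2 - 9*p + 9) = (p - 5)*(p - 1)*(p^2 - 9) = (p - 5)*(p - 3)*(p - 1)*(p + 3)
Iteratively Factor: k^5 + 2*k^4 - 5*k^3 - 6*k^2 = (k)*(k^4 + 2*k^3 - 5*k^2 - 6*k) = k*(k + 1)*(k^3 + k^2 - 6*k) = k*(k - 2)*(k + 1)*(k^2 + 3*k) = k*(k - 2)*(k + 1)*(k + 3)*(k)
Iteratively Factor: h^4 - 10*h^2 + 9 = (h - 1)*(h^3 + h^2 - 9*h - 9) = (h - 3)*(h - 1)*(h^2 + 4*h + 3) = (h - 3)*(h - 1)*(h + 3)*(h + 1)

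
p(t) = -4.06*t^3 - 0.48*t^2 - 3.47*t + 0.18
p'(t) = -12.18*t^2 - 0.96*t - 3.47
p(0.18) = -0.48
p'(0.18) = -4.04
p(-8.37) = 2376.28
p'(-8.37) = -848.73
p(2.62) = -85.22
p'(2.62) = -89.59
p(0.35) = -1.27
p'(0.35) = -5.30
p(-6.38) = 1057.14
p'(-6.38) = -493.12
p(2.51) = -75.76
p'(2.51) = -82.61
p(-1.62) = 21.80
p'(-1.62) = -33.88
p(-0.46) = 2.07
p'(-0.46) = -5.61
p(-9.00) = 2952.27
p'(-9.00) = -981.41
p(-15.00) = 13646.73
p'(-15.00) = -2729.57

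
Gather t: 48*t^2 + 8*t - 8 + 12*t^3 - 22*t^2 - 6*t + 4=12*t^3 + 26*t^2 + 2*t - 4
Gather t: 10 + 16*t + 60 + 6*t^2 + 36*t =6*t^2 + 52*t + 70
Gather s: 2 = 2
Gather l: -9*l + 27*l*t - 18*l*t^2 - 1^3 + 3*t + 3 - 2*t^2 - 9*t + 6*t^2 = l*(-18*t^2 + 27*t - 9) + 4*t^2 - 6*t + 2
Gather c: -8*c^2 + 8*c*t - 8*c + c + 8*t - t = -8*c^2 + c*(8*t - 7) + 7*t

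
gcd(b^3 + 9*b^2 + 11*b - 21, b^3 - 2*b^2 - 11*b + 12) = b^2 + 2*b - 3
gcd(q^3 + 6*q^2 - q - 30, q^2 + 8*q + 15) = q^2 + 8*q + 15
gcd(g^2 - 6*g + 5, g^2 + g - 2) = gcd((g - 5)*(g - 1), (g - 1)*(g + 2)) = g - 1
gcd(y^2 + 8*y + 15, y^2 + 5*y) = y + 5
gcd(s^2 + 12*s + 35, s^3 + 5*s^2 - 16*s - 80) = s + 5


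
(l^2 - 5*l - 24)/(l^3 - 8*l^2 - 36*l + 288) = (l + 3)/(l^2 - 36)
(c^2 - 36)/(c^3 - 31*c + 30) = (c - 6)/(c^2 - 6*c + 5)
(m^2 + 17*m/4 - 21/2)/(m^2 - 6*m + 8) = (4*m^2 + 17*m - 42)/(4*(m^2 - 6*m + 8))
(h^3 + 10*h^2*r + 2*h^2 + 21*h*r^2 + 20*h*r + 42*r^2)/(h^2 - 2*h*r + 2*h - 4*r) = (-h^2 - 10*h*r - 21*r^2)/(-h + 2*r)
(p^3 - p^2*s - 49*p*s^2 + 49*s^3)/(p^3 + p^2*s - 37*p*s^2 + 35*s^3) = (p - 7*s)/(p - 5*s)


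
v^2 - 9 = (v - 3)*(v + 3)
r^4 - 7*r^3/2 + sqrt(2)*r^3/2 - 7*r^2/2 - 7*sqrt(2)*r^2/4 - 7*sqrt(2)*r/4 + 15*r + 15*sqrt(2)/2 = (r - 3)*(r - 5/2)*(r + 2)*(r + sqrt(2)/2)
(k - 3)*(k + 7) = k^2 + 4*k - 21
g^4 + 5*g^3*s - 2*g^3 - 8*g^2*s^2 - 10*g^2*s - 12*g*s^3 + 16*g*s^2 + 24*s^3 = (g - 2)*(g - 2*s)*(g + s)*(g + 6*s)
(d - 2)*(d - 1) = d^2 - 3*d + 2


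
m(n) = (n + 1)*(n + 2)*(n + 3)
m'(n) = (n + 1)*(n + 2) + (n + 1)*(n + 3) + (n + 2)*(n + 3)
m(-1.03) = -0.06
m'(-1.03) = 1.82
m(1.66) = 45.37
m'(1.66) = 39.19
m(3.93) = 202.60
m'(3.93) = 104.49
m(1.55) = 41.19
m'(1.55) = 36.81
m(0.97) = 23.23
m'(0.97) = 25.46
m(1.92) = 56.32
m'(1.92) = 45.10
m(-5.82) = -51.92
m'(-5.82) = 42.78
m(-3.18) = -0.46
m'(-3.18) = 3.18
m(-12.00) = -990.00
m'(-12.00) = 299.00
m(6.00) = 504.00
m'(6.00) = 191.00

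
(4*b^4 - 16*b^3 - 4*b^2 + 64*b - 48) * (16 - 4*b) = -16*b^5 + 128*b^4 - 240*b^3 - 320*b^2 + 1216*b - 768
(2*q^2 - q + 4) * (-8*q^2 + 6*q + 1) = -16*q^4 + 20*q^3 - 36*q^2 + 23*q + 4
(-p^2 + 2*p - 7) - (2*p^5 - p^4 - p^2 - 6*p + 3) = -2*p^5 + p^4 + 8*p - 10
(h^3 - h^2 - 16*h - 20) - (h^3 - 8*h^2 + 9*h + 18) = 7*h^2 - 25*h - 38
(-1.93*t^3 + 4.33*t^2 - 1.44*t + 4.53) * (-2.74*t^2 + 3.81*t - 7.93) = 5.2882*t^5 - 19.2175*t^4 + 35.7478*t^3 - 52.2355*t^2 + 28.6785*t - 35.9229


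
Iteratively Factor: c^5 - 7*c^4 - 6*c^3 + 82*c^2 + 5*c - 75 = (c - 1)*(c^4 - 6*c^3 - 12*c^2 + 70*c + 75) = (c - 5)*(c - 1)*(c^3 - c^2 - 17*c - 15) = (c - 5)*(c - 1)*(c + 3)*(c^2 - 4*c - 5) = (c - 5)*(c - 1)*(c + 1)*(c + 3)*(c - 5)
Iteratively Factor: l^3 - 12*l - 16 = (l + 2)*(l^2 - 2*l - 8) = (l - 4)*(l + 2)*(l + 2)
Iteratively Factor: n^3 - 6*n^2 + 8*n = (n - 4)*(n^2 - 2*n) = (n - 4)*(n - 2)*(n)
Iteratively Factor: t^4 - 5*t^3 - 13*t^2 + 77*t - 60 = (t - 3)*(t^3 - 2*t^2 - 19*t + 20) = (t - 5)*(t - 3)*(t^2 + 3*t - 4) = (t - 5)*(t - 3)*(t + 4)*(t - 1)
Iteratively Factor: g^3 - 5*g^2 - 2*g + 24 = (g - 3)*(g^2 - 2*g - 8) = (g - 4)*(g - 3)*(g + 2)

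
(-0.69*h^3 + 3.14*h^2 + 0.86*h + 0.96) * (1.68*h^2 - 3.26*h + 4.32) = -1.1592*h^5 + 7.5246*h^4 - 11.7724*h^3 + 12.374*h^2 + 0.585600000000001*h + 4.1472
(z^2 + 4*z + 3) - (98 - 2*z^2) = 3*z^2 + 4*z - 95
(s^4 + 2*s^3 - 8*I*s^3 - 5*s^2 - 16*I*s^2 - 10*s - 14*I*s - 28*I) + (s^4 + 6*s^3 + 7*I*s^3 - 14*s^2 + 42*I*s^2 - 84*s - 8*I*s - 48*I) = 2*s^4 + 8*s^3 - I*s^3 - 19*s^2 + 26*I*s^2 - 94*s - 22*I*s - 76*I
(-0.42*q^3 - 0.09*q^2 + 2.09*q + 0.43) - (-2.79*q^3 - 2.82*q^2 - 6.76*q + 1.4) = 2.37*q^3 + 2.73*q^2 + 8.85*q - 0.97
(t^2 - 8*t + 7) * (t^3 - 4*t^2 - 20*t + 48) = t^5 - 12*t^4 + 19*t^3 + 180*t^2 - 524*t + 336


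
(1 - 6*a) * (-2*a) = 12*a^2 - 2*a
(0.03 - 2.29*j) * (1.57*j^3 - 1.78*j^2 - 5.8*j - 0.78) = -3.5953*j^4 + 4.1233*j^3 + 13.2286*j^2 + 1.6122*j - 0.0234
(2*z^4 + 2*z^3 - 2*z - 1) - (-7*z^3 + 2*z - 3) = 2*z^4 + 9*z^3 - 4*z + 2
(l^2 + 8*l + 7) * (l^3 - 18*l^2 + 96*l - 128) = l^5 - 10*l^4 - 41*l^3 + 514*l^2 - 352*l - 896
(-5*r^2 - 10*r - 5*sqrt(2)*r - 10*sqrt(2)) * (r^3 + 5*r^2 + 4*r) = -5*r^5 - 35*r^4 - 5*sqrt(2)*r^4 - 70*r^3 - 35*sqrt(2)*r^3 - 70*sqrt(2)*r^2 - 40*r^2 - 40*sqrt(2)*r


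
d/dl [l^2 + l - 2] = 2*l + 1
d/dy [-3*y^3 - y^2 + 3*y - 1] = -9*y^2 - 2*y + 3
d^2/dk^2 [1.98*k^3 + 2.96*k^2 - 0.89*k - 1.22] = 11.88*k + 5.92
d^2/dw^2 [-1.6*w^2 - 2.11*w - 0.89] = -3.20000000000000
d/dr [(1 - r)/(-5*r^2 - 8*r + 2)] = (-5*r^2 + 10*r + 6)/(25*r^4 + 80*r^3 + 44*r^2 - 32*r + 4)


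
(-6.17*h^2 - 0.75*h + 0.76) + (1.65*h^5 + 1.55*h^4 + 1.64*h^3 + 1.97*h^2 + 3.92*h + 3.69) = 1.65*h^5 + 1.55*h^4 + 1.64*h^3 - 4.2*h^2 + 3.17*h + 4.45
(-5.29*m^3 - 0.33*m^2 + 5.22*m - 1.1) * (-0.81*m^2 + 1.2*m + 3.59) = 4.2849*m^5 - 6.0807*m^4 - 23.6153*m^3 + 5.9703*m^2 + 17.4198*m - 3.949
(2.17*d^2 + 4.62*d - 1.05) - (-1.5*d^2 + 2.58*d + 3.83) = 3.67*d^2 + 2.04*d - 4.88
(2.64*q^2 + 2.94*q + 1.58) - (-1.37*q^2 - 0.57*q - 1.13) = 4.01*q^2 + 3.51*q + 2.71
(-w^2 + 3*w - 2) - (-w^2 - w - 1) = 4*w - 1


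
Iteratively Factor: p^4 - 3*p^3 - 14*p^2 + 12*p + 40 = (p - 5)*(p^3 + 2*p^2 - 4*p - 8) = (p - 5)*(p - 2)*(p^2 + 4*p + 4) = (p - 5)*(p - 2)*(p + 2)*(p + 2)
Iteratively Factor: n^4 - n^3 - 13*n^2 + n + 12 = (n - 1)*(n^3 - 13*n - 12) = (n - 1)*(n + 1)*(n^2 - n - 12) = (n - 4)*(n - 1)*(n + 1)*(n + 3)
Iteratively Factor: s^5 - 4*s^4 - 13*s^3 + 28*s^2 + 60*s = (s)*(s^4 - 4*s^3 - 13*s^2 + 28*s + 60) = s*(s - 3)*(s^3 - s^2 - 16*s - 20) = s*(s - 5)*(s - 3)*(s^2 + 4*s + 4) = s*(s - 5)*(s - 3)*(s + 2)*(s + 2)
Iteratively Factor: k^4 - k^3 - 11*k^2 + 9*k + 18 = (k + 3)*(k^3 - 4*k^2 + k + 6) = (k - 2)*(k + 3)*(k^2 - 2*k - 3) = (k - 2)*(k + 1)*(k + 3)*(k - 3)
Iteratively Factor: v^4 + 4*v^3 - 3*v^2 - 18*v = (v + 3)*(v^3 + v^2 - 6*v) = v*(v + 3)*(v^2 + v - 6) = v*(v - 2)*(v + 3)*(v + 3)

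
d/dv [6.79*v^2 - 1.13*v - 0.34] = 13.58*v - 1.13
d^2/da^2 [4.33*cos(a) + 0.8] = -4.33*cos(a)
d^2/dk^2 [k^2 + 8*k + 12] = 2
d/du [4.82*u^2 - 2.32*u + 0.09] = 9.64*u - 2.32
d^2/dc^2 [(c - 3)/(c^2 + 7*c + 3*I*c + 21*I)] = 2*((c - 3)*(2*c + 7 + 3*I)^2 - (3*c + 4 + 3*I)*(c^2 + 7*c + 3*I*c + 21*I))/(c^2 + 7*c + 3*I*c + 21*I)^3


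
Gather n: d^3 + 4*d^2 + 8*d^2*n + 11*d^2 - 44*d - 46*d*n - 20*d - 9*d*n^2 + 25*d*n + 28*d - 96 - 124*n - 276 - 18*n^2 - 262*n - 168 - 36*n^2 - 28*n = d^3 + 15*d^2 - 36*d + n^2*(-9*d - 54) + n*(8*d^2 - 21*d - 414) - 540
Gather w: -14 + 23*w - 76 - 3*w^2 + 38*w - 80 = -3*w^2 + 61*w - 170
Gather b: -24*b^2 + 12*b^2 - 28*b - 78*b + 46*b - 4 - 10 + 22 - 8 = -12*b^2 - 60*b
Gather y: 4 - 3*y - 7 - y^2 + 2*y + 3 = -y^2 - y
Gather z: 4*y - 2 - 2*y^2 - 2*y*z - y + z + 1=-2*y^2 + 3*y + z*(1 - 2*y) - 1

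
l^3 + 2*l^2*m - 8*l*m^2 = l*(l - 2*m)*(l + 4*m)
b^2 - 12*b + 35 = (b - 7)*(b - 5)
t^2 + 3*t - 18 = (t - 3)*(t + 6)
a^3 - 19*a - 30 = (a - 5)*(a + 2)*(a + 3)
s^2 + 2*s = s*(s + 2)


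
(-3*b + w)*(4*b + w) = -12*b^2 + b*w + w^2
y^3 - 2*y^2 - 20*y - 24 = (y - 6)*(y + 2)^2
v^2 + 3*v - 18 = (v - 3)*(v + 6)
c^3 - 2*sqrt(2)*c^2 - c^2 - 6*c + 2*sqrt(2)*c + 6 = (c - 1)*(c - 3*sqrt(2))*(c + sqrt(2))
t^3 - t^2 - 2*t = t*(t - 2)*(t + 1)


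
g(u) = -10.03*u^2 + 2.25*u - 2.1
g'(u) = 2.25 - 20.06*u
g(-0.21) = -3.01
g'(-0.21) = 6.46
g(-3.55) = -136.49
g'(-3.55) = 73.46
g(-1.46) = -26.76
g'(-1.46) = 31.54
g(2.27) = -48.68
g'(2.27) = -43.29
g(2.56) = -62.07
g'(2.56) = -49.10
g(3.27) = -101.99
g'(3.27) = -63.35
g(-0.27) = -3.44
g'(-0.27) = 7.67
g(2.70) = -69.14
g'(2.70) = -51.91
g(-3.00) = -99.12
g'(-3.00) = 62.43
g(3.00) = -85.62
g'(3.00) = -57.93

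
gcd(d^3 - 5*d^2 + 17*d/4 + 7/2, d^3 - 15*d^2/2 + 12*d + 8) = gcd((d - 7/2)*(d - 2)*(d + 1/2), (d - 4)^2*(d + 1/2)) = d + 1/2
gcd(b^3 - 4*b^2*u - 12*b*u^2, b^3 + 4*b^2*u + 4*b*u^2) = b^2 + 2*b*u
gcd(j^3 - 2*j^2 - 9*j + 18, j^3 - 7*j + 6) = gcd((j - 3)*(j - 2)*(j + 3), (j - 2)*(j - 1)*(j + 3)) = j^2 + j - 6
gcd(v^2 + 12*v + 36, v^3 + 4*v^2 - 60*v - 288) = v^2 + 12*v + 36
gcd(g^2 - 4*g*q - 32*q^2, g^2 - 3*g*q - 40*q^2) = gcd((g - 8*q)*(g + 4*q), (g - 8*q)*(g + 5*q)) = -g + 8*q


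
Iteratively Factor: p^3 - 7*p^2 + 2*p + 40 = (p - 4)*(p^2 - 3*p - 10) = (p - 5)*(p - 4)*(p + 2)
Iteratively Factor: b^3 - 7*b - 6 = (b + 2)*(b^2 - 2*b - 3) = (b + 1)*(b + 2)*(b - 3)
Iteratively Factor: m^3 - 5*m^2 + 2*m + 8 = (m - 2)*(m^2 - 3*m - 4) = (m - 4)*(m - 2)*(m + 1)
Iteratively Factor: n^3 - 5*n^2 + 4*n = (n - 4)*(n^2 - n) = n*(n - 4)*(n - 1)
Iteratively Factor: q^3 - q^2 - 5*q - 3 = (q + 1)*(q^2 - 2*q - 3) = (q - 3)*(q + 1)*(q + 1)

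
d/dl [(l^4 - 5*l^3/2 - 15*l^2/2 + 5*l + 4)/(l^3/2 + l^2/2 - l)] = 2 + 4/l^2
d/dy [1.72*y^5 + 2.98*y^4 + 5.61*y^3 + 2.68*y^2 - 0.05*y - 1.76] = 8.6*y^4 + 11.92*y^3 + 16.83*y^2 + 5.36*y - 0.05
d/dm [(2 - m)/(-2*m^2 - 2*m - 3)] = (-2*m^2 + 8*m + 7)/(4*m^4 + 8*m^3 + 16*m^2 + 12*m + 9)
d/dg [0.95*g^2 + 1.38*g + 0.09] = 1.9*g + 1.38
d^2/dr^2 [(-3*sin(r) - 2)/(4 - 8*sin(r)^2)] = (-12*sin(r)^5 - 32*sin(r)^4 - 12*sin(r)^3 + 32*sin(r)^2 + 33*sin(r) + 8)/(4*(2*sin(r)^2 - 1)^3)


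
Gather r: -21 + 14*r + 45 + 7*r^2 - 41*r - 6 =7*r^2 - 27*r + 18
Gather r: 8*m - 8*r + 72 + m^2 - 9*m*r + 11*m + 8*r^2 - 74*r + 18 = m^2 + 19*m + 8*r^2 + r*(-9*m - 82) + 90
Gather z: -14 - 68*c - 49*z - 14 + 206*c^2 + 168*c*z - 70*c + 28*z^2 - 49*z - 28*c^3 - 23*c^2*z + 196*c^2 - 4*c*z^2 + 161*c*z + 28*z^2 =-28*c^3 + 402*c^2 - 138*c + z^2*(56 - 4*c) + z*(-23*c^2 + 329*c - 98) - 28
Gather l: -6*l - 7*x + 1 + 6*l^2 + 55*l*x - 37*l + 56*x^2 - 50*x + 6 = 6*l^2 + l*(55*x - 43) + 56*x^2 - 57*x + 7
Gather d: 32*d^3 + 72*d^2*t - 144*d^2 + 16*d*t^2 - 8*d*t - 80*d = 32*d^3 + d^2*(72*t - 144) + d*(16*t^2 - 8*t - 80)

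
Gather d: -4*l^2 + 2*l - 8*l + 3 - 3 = -4*l^2 - 6*l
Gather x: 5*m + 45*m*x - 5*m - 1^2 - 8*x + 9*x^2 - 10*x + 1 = 9*x^2 + x*(45*m - 18)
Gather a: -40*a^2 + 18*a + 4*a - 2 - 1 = -40*a^2 + 22*a - 3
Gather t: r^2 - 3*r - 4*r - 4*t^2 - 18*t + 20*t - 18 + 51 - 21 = r^2 - 7*r - 4*t^2 + 2*t + 12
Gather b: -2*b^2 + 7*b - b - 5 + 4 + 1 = -2*b^2 + 6*b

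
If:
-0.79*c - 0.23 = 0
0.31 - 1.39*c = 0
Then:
No Solution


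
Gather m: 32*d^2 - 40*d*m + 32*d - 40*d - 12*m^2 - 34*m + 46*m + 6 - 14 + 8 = 32*d^2 - 8*d - 12*m^2 + m*(12 - 40*d)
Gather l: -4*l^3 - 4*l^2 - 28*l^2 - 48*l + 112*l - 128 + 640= -4*l^3 - 32*l^2 + 64*l + 512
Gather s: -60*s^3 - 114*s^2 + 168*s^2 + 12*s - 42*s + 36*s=-60*s^3 + 54*s^2 + 6*s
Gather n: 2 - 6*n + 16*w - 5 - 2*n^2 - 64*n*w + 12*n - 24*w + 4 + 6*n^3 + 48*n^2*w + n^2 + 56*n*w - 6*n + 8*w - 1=6*n^3 + n^2*(48*w - 1) - 8*n*w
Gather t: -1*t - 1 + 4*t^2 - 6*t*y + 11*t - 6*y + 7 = 4*t^2 + t*(10 - 6*y) - 6*y + 6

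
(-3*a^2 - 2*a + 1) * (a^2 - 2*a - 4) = -3*a^4 + 4*a^3 + 17*a^2 + 6*a - 4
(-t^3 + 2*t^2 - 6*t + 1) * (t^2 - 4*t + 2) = -t^5 + 6*t^4 - 16*t^3 + 29*t^2 - 16*t + 2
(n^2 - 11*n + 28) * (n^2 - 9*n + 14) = n^4 - 20*n^3 + 141*n^2 - 406*n + 392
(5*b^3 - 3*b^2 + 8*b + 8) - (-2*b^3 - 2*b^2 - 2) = 7*b^3 - b^2 + 8*b + 10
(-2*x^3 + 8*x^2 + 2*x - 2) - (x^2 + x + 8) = -2*x^3 + 7*x^2 + x - 10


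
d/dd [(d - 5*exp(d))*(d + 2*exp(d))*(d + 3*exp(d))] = 3*d^2 - 38*d*exp(2*d) - 90*exp(3*d) - 19*exp(2*d)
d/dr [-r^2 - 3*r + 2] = -2*r - 3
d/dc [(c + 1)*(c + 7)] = 2*c + 8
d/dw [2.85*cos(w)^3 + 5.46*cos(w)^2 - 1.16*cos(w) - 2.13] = (-8.55*cos(w)^2 - 10.92*cos(w) + 1.16)*sin(w)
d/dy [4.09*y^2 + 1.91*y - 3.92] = 8.18*y + 1.91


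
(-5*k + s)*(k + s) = -5*k^2 - 4*k*s + s^2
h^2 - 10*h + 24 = (h - 6)*(h - 4)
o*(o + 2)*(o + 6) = o^3 + 8*o^2 + 12*o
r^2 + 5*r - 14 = (r - 2)*(r + 7)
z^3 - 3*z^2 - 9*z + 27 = (z - 3)^2*(z + 3)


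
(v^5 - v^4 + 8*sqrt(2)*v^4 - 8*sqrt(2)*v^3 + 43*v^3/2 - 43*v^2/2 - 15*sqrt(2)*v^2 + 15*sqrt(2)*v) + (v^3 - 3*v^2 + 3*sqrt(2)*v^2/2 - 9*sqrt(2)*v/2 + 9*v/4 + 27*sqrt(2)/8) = v^5 - v^4 + 8*sqrt(2)*v^4 - 8*sqrt(2)*v^3 + 45*v^3/2 - 49*v^2/2 - 27*sqrt(2)*v^2/2 + 9*v/4 + 21*sqrt(2)*v/2 + 27*sqrt(2)/8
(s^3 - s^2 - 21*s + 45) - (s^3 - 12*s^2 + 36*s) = 11*s^2 - 57*s + 45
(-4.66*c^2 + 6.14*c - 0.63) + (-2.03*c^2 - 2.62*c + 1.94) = -6.69*c^2 + 3.52*c + 1.31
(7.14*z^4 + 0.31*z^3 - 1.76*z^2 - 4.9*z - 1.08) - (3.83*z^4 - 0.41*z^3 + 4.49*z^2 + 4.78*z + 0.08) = 3.31*z^4 + 0.72*z^3 - 6.25*z^2 - 9.68*z - 1.16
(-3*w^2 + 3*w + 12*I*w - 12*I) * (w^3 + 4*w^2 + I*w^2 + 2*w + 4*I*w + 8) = -3*w^5 - 9*w^4 + 9*I*w^4 - 6*w^3 + 27*I*w^3 - 54*w^2 - 12*I*w^2 + 72*w + 72*I*w - 96*I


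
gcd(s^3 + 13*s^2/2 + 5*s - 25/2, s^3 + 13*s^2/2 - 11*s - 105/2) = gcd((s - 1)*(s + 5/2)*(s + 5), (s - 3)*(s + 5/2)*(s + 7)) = s + 5/2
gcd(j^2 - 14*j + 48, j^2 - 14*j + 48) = j^2 - 14*j + 48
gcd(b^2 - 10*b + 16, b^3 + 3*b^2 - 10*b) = b - 2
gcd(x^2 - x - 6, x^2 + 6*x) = 1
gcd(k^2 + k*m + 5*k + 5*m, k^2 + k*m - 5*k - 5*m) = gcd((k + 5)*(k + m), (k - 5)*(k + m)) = k + m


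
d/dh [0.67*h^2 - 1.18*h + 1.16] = 1.34*h - 1.18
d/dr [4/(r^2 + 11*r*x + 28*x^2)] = 4*(-2*r - 11*x)/(r^2 + 11*r*x + 28*x^2)^2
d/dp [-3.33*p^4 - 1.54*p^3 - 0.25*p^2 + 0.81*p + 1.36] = -13.32*p^3 - 4.62*p^2 - 0.5*p + 0.81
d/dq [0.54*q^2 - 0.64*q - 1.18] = 1.08*q - 0.64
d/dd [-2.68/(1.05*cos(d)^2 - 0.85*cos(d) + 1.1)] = (2.278 - 5.628*cos(d))*sin(d)/(1.05*cos(d)^2 - 0.85*cos(d) + 1.1)^2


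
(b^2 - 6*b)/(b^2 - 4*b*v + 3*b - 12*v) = b*(b - 6)/(b^2 - 4*b*v + 3*b - 12*v)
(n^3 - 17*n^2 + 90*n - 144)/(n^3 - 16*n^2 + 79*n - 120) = (n - 6)/(n - 5)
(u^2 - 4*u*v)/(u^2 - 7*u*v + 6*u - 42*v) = u*(u - 4*v)/(u^2 - 7*u*v + 6*u - 42*v)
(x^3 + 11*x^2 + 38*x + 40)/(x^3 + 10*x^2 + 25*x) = (x^2 + 6*x + 8)/(x*(x + 5))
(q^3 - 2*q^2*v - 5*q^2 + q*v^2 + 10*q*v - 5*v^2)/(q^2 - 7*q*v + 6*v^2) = (q^2 - q*v - 5*q + 5*v)/(q - 6*v)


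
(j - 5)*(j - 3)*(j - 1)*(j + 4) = j^4 - 5*j^3 - 13*j^2 + 77*j - 60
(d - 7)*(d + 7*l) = d^2 + 7*d*l - 7*d - 49*l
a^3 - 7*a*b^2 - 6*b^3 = (a - 3*b)*(a + b)*(a + 2*b)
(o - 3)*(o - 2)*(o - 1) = o^3 - 6*o^2 + 11*o - 6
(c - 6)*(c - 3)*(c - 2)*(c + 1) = c^4 - 10*c^3 + 25*c^2 - 36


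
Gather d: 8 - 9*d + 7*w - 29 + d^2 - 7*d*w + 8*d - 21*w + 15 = d^2 + d*(-7*w - 1) - 14*w - 6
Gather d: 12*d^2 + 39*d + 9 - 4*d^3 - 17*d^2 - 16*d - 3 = -4*d^3 - 5*d^2 + 23*d + 6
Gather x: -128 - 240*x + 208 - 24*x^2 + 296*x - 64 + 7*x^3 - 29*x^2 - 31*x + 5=7*x^3 - 53*x^2 + 25*x + 21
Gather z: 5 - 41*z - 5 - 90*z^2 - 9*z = -90*z^2 - 50*z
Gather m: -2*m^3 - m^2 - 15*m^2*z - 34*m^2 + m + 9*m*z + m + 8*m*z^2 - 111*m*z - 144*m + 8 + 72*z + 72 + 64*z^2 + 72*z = -2*m^3 + m^2*(-15*z - 35) + m*(8*z^2 - 102*z - 142) + 64*z^2 + 144*z + 80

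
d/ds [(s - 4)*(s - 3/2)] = 2*s - 11/2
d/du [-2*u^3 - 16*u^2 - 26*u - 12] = -6*u^2 - 32*u - 26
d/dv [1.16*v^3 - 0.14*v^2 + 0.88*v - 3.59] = 3.48*v^2 - 0.28*v + 0.88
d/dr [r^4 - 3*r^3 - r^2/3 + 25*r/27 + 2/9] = 4*r^3 - 9*r^2 - 2*r/3 + 25/27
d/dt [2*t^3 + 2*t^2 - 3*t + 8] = 6*t^2 + 4*t - 3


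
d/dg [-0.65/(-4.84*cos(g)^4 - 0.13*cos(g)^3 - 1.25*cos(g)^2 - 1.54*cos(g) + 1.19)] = (12.584*cos(g)^3 + 0.2535*cos(g)^2 + 1.625*cos(g) + 1.001)*sin(g)/(4.84*cos(g)^4 + 0.13*cos(g)^3 + 1.25*cos(g)^2 + 1.54*cos(g) - 1.19)^2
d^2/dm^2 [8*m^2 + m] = 16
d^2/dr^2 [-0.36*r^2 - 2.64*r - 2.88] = -0.720000000000000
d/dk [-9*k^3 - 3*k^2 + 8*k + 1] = -27*k^2 - 6*k + 8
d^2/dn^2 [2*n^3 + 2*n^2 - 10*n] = 12*n + 4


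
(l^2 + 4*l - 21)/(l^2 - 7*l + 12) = (l + 7)/(l - 4)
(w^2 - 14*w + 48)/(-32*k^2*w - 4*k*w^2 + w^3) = (-w^2 + 14*w - 48)/(w*(32*k^2 + 4*k*w - w^2))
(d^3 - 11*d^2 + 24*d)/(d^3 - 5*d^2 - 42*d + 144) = d/(d + 6)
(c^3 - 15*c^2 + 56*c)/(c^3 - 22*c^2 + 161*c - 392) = c/(c - 7)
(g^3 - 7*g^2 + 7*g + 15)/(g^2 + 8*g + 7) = (g^2 - 8*g + 15)/(g + 7)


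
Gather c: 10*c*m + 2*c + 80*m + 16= c*(10*m + 2) + 80*m + 16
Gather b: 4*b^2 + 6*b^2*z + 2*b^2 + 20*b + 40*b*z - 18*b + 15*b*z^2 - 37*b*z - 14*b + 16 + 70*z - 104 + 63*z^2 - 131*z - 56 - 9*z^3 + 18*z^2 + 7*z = b^2*(6*z + 6) + b*(15*z^2 + 3*z - 12) - 9*z^3 + 81*z^2 - 54*z - 144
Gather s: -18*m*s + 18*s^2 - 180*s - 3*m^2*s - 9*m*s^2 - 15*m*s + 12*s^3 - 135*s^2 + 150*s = 12*s^3 + s^2*(-9*m - 117) + s*(-3*m^2 - 33*m - 30)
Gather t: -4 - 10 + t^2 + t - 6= t^2 + t - 20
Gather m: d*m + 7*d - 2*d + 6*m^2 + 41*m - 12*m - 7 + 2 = 5*d + 6*m^2 + m*(d + 29) - 5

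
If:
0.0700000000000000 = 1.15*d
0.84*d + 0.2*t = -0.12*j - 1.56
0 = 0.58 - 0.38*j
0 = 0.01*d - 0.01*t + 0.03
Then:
No Solution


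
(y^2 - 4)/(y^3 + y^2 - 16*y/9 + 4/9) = 9*(y - 2)/(9*y^2 - 9*y + 2)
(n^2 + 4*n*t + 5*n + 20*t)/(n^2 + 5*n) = (n + 4*t)/n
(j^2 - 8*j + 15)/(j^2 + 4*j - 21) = (j - 5)/(j + 7)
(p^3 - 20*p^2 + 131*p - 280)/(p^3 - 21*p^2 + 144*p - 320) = (p - 7)/(p - 8)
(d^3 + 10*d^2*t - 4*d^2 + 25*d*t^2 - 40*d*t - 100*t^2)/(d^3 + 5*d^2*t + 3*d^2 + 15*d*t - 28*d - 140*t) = (d + 5*t)/(d + 7)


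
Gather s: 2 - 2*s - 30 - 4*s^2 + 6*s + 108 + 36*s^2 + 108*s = 32*s^2 + 112*s + 80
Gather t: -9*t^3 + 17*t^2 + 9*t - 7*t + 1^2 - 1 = -9*t^3 + 17*t^2 + 2*t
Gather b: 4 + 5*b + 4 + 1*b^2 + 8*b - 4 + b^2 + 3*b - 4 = 2*b^2 + 16*b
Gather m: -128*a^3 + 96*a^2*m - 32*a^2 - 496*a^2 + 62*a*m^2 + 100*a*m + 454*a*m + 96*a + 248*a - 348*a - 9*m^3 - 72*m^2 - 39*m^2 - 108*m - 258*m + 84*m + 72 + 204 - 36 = -128*a^3 - 528*a^2 - 4*a - 9*m^3 + m^2*(62*a - 111) + m*(96*a^2 + 554*a - 282) + 240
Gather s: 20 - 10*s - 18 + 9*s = 2 - s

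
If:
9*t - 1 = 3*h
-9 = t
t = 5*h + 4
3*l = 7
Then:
No Solution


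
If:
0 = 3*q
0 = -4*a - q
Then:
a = 0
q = 0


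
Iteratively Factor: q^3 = (q)*(q^2) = q^2*(q)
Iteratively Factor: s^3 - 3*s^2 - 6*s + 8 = (s - 1)*(s^2 - 2*s - 8) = (s - 1)*(s + 2)*(s - 4)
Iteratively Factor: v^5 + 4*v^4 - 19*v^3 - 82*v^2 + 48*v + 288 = (v + 4)*(v^4 - 19*v^2 - 6*v + 72) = (v + 3)*(v + 4)*(v^3 - 3*v^2 - 10*v + 24) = (v + 3)^2*(v + 4)*(v^2 - 6*v + 8) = (v - 2)*(v + 3)^2*(v + 4)*(v - 4)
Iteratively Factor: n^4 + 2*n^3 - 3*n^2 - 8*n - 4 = (n - 2)*(n^3 + 4*n^2 + 5*n + 2) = (n - 2)*(n + 1)*(n^2 + 3*n + 2) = (n - 2)*(n + 1)^2*(n + 2)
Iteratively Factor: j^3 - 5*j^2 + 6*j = (j - 3)*(j^2 - 2*j) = (j - 3)*(j - 2)*(j)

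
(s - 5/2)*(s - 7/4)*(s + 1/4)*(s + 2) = s^4 - 2*s^3 - 75*s^2/16 + 247*s/32 + 35/16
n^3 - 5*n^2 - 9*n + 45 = (n - 5)*(n - 3)*(n + 3)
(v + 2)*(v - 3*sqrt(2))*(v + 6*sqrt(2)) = v^3 + 2*v^2 + 3*sqrt(2)*v^2 - 36*v + 6*sqrt(2)*v - 72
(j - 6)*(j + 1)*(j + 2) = j^3 - 3*j^2 - 16*j - 12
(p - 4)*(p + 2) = p^2 - 2*p - 8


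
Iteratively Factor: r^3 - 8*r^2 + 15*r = (r)*(r^2 - 8*r + 15) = r*(r - 5)*(r - 3)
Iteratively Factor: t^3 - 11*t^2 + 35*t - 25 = (t - 5)*(t^2 - 6*t + 5) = (t - 5)*(t - 1)*(t - 5)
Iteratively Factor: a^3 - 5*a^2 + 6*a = (a - 3)*(a^2 - 2*a) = a*(a - 3)*(a - 2)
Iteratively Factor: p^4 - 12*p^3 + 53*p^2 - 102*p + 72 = (p - 4)*(p^3 - 8*p^2 + 21*p - 18) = (p - 4)*(p - 2)*(p^2 - 6*p + 9) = (p - 4)*(p - 3)*(p - 2)*(p - 3)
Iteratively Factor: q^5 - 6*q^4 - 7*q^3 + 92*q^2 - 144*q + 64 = (q - 1)*(q^4 - 5*q^3 - 12*q^2 + 80*q - 64) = (q - 1)^2*(q^3 - 4*q^2 - 16*q + 64) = (q - 1)^2*(q + 4)*(q^2 - 8*q + 16) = (q - 4)*(q - 1)^2*(q + 4)*(q - 4)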